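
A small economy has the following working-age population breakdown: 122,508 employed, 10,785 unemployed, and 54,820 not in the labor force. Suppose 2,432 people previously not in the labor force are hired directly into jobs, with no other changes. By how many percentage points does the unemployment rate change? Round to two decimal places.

The unemployment rate changes by −0.14 percentage points.

Initially, labor force = 122,508 + 10,785 = 133,293, so u = 10,785/133,293 = 8.09%.
After the change, employed and labor force both rise by 2,432; unemployed unchanged → E = 124,940, U = 10,785, labor force = 135,725.
New unemployment rate = 10,785 / 135,725 = 7.95%.
Change = 7.95% − 8.09% = −0.14 percentage points.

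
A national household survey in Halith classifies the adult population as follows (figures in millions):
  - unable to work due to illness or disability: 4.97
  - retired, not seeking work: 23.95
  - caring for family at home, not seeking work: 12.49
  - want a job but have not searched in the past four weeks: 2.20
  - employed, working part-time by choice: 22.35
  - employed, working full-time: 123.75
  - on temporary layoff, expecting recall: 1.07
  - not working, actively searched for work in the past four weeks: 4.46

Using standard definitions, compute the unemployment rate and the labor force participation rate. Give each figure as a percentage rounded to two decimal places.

Employed = 22.35 + 123.75 = 146.10 million.
Unemployed = 1.07 + 4.46 = 5.53 million (jobless and actively searching, or on temporary layoff).
Labor force = 146.10 + 5.53 = 151.63 million.
Not in labor force = 4.97 + 23.95 + 12.49 + 2.20 = 43.61 million (those not working and not actively searching are outside the labor force — including those who want a job but have given up searching).
Civilian working-age population = 151.63 + 43.61 = 195.24 million.
Unemployment rate = 5.53 / 151.63 = 3.65%.
Labor force participation rate = 151.63 / 195.24 = 77.66%.

Unemployment rate ≈ 3.65%; labor force participation rate ≈ 77.66%.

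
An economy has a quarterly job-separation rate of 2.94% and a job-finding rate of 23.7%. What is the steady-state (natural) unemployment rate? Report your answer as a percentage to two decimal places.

Steady-state unemployment rate ≈ 11.04%.

At steady state the flows balance: s·E = f·U, so U/(E+U) = s/(s+f).
u* = 2.94 / (2.94 + 23.7) = 2.94 / 26.64 = 11.04%.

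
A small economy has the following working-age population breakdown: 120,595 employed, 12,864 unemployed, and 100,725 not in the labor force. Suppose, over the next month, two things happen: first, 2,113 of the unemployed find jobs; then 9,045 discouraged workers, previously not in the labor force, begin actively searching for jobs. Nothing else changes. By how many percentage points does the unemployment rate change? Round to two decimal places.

The unemployment rate changes by +4.25 percentage points.

Initially, labor force = 120,595 + 12,864 = 133,459, so u = 12,864/133,459 = 9.64%.
After the first change, unemployed falls and employed rises by 2,113; labor force unchanged → E = 122,708, U = 10,751, labor force = 133,459.
After the second change, unemployed and labor force both rise by 9,045 → E = 122,708, U = 19,796, labor force = 142,504.
New unemployment rate = 19,796 / 142,504 = 13.89%.
Change = 13.89% − 9.64% = +4.25 percentage points.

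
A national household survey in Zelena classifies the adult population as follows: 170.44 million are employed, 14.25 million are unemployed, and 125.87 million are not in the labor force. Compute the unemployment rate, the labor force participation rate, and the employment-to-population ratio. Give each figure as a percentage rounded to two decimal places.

Labor force = employed + unemployed = 170.44 + 14.25 = 184.69 million.
Working-age population = 184.69 + 125.87 = 310.56 million.
Unemployment rate = 14.25 / 184.69 = 7.72%.
Labor force participation rate = 184.69 / 310.56 = 59.47%.
Employment-population ratio = 170.44 / 310.56 = 54.88%.

Unemployment rate ≈ 7.72%; labor force participation rate ≈ 59.47%; employment-population ratio ≈ 54.88%.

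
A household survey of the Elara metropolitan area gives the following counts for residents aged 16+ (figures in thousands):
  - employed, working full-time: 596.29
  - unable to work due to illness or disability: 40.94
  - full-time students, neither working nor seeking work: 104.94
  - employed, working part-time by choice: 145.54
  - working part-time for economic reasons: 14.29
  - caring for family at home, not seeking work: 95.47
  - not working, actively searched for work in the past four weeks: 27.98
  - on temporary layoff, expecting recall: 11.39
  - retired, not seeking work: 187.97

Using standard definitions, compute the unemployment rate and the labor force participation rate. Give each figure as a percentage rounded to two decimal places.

Employed = 596.29 + 145.54 + 14.29 = 756.12 thousand (anyone who worked, including part-time for economic reasons, counts as employed).
Unemployed = 27.98 + 11.39 = 39.37 thousand (jobless and actively searching, or on temporary layoff).
Labor force = 756.12 + 39.37 = 795.49 thousand.
Not in labor force = 40.94 + 104.94 + 95.47 + 187.97 = 429.32 thousand (those not working and not actively searching are outside the labor force).
Civilian working-age population = 795.49 + 429.32 = 1,224.81 thousand.
Unemployment rate = 39.37 / 795.49 = 4.95%.
Labor force participation rate = 795.49 / 1,224.81 = 64.95%.

Unemployment rate ≈ 4.95%; labor force participation rate ≈ 64.95%.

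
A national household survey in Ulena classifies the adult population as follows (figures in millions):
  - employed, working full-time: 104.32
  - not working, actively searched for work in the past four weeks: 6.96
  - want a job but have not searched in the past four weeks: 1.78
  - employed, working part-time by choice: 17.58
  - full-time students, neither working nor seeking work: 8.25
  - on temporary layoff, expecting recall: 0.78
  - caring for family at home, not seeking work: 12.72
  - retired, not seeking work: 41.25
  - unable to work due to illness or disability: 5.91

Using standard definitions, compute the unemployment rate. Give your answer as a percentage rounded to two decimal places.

Employed = 104.32 + 17.58 = 121.90 million.
Unemployed = 6.96 + 0.78 = 7.74 million (jobless and actively searching, or on temporary layoff).
Labor force = 121.90 + 7.74 = 129.64 million.
Unemployment rate = 7.74 / 129.64 = 5.97%.

Unemployment rate ≈ 5.97%.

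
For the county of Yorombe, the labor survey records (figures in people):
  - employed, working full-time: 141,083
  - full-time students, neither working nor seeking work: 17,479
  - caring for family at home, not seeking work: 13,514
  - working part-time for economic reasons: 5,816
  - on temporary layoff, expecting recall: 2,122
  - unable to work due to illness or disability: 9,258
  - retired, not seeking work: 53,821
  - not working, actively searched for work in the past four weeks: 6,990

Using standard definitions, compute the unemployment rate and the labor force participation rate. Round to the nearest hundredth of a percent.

Unemployment rate ≈ 5.84%; labor force participation rate ≈ 62.38%.

Employed = 141,083 + 5,816 = 146,899 (anyone who worked, including part-time for economic reasons, counts as employed).
Unemployed = 2,122 + 6,990 = 9,112 (jobless and actively searching, or on temporary layoff).
Labor force = 146,899 + 9,112 = 156,011.
Not in labor force = 17,479 + 13,514 + 9,258 + 53,821 = 94,072 (those not working and not actively searching are outside the labor force).
Civilian working-age population = 156,011 + 94,072 = 250,083.
Unemployment rate = 9,112 / 156,011 = 5.84%.
Labor force participation rate = 156,011 / 250,083 = 62.38%.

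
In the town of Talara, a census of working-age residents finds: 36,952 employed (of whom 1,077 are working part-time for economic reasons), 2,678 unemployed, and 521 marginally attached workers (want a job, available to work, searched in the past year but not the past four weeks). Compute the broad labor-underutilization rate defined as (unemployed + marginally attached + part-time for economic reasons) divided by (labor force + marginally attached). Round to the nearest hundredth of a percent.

Broad underutilization rate ≈ 10.65%.

Labor force = 36,952 + 2,678 = 39,630.
Numerator = 2,678 + 521 + 1,077 = 4,276.
Denominator = 39,630 + 521 = 40,151.
Broad rate = 4,276 / 40,151 = 10.65%.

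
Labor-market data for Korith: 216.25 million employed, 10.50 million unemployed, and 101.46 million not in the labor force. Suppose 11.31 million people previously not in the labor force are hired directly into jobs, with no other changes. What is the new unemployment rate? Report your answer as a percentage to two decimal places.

Initially, labor force = 216.25 + 10.50 = 226.75 million, so u = 10.50/226.75 = 4.63%.
After the change, employed and labor force both rise by 11.31; unemployed unchanged → E = 227.56, U = 10.50, labor force = 238.06 million.
New unemployment rate = 10.50 / 238.06 = 4.41%.

New unemployment rate ≈ 4.41%.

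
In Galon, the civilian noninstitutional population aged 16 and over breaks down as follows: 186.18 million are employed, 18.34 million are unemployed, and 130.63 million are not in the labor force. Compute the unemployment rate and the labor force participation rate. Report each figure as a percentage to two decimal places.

Unemployment rate ≈ 8.97%; labor force participation rate ≈ 61.02%.

Labor force = employed + unemployed = 186.18 + 18.34 = 204.52 million.
Working-age population = 204.52 + 130.63 = 335.15 million.
Unemployment rate = 18.34 / 204.52 = 8.97%.
Labor force participation rate = 204.52 / 335.15 = 61.02%.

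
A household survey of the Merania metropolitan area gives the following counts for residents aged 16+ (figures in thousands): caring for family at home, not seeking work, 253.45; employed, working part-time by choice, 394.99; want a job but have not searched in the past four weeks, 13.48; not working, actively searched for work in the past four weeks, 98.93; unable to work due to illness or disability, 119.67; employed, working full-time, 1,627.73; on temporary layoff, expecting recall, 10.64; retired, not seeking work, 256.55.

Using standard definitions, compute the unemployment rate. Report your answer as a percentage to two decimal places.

Unemployment rate ≈ 5.14%.

Employed = 394.99 + 1,627.73 = 2,022.72 thousand.
Unemployed = 98.93 + 10.64 = 109.57 thousand (jobless and actively searching, or on temporary layoff).
Labor force = 2,022.72 + 109.57 = 2,132.29 thousand.
Unemployment rate = 109.57 / 2,132.29 = 5.14%.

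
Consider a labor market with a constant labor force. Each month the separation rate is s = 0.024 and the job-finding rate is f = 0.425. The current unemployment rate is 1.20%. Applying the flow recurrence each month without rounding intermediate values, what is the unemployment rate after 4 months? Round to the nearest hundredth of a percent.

With a fixed labor force, u_{t+1} = u_t + s·(1−u_t) − f·u_t = u_t·(1−s−f) + s.
Here 1−s−f = 0.551 and s = 0.024.
u_1 = 0.012000 × 0.551 + 0.024 = 0.030612.
u_2 = 0.030612 × 0.551 + 0.024 = 0.040867.
u_3 = 0.040867 × 0.551 + 0.024 = 0.046518.
u_4 = 0.046518 × 0.551 + 0.024 = 0.049631.

Unemployment rate after four months ≈ 4.96%.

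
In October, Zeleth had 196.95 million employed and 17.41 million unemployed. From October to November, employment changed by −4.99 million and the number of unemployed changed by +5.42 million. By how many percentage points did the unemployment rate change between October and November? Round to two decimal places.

October: labor force = 196.95 + 17.41 = 214.36; u = 17.41/214.36 = 8.12%.
November: labor force = 191.96 + 22.83 = 214.79; u = 22.83/214.79 = 10.63%.
Change = 10.63% − 8.12% = +2.51 pp.

The unemployment rate changed by +2.51 percentage points.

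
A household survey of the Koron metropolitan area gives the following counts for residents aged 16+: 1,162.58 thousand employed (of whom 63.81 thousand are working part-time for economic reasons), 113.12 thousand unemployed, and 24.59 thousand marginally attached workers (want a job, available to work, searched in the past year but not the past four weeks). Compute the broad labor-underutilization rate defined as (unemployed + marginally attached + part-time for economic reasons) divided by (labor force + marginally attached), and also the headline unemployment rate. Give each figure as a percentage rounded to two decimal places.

Broad underutilization rate ≈ 15.50%; headline unemployment rate ≈ 8.87%.

Labor force = 1,162.58 + 113.12 = 1,275.70 thousand.
Numerator = 113.12 + 24.59 + 63.81 = 201.52 thousand.
Denominator = 1,275.70 + 24.59 = 1,300.29 thousand.
Broad rate = 201.52 / 1,300.29 = 15.50%.
Headline unemployment rate = 113.12 / 1,275.70 = 8.87%.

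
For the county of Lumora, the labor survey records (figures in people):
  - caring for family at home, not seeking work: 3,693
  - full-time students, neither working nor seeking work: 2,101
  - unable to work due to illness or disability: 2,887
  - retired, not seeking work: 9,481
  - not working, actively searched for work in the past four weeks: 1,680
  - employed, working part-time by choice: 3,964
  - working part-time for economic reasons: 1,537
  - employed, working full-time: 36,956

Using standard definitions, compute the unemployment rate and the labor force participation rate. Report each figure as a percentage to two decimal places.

Employed = 3,964 + 1,537 + 36,956 = 42,457 (anyone who worked, including part-time for economic reasons, counts as employed).
Unemployed = 1,680.
Labor force = 42,457 + 1,680 = 44,137.
Not in labor force = 3,693 + 2,101 + 2,887 + 9,481 = 18,162 (those not working and not actively searching are outside the labor force).
Civilian working-age population = 44,137 + 18,162 = 62,299.
Unemployment rate = 1,680 / 44,137 = 3.81%.
Labor force participation rate = 44,137 / 62,299 = 70.85%.

Unemployment rate ≈ 3.81%; labor force participation rate ≈ 70.85%.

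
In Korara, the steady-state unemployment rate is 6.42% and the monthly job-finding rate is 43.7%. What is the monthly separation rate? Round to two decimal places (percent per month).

From u* = s/(s+f): s = u·f/(1−u).
s = 0.0642 × 43.7 / (1 − 0.0642) = 2.8055 / 0.9358 ≈ 3.00% per month.

Separation rate ≈ 3.00% per month.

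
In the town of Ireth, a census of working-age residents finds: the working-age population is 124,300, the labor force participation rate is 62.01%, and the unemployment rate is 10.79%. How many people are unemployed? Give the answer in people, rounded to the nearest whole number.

Labor force = 0.6201 × 124,300 = 77,078.
Unemployed = 0.1079 × 77,078 ≈ 8,317.

About 8,317 are unemployed.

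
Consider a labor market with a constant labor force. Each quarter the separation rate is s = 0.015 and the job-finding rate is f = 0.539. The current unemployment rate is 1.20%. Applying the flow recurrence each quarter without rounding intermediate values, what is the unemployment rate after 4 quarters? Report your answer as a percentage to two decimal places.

With a fixed labor force, u_{t+1} = u_t + s·(1−u_t) − f·u_t = u_t·(1−s−f) + s.
Here 1−s−f = 0.446 and s = 0.015.
u_1 = 0.012000 × 0.446 + 0.015 = 0.020352.
u_2 = 0.020352 × 0.446 + 0.015 = 0.024077.
u_3 = 0.024077 × 0.446 + 0.015 = 0.025738.
u_4 = 0.025738 × 0.446 + 0.015 = 0.026479.

Unemployment rate after four quarters ≈ 2.65%.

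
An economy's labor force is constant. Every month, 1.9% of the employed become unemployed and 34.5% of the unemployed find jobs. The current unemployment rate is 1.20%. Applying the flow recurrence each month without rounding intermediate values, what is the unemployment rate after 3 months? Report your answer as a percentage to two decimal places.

Unemployment rate after three months ≈ 4.19%.

With a fixed labor force, u_{t+1} = u_t + s·(1−u_t) − f·u_t = u_t·(1−s−f) + s.
Here 1−s−f = 0.636 and s = 0.019.
u_1 = 0.012000 × 0.636 + 0.019 = 0.026632.
u_2 = 0.026632 × 0.636 + 0.019 = 0.035938.
u_3 = 0.035938 × 0.636 + 0.019 = 0.041857.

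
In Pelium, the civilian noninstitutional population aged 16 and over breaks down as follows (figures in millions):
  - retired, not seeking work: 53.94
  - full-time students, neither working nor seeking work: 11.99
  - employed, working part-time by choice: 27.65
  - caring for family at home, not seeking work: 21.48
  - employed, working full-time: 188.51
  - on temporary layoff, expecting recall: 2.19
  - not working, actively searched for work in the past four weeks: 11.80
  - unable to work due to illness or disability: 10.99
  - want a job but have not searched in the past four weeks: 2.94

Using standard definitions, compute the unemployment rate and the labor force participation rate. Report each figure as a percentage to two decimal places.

Unemployment rate ≈ 6.08%; labor force participation rate ≈ 69.43%.

Employed = 27.65 + 188.51 = 216.16 million.
Unemployed = 2.19 + 11.80 = 13.99 million (jobless and actively searching, or on temporary layoff).
Labor force = 216.16 + 13.99 = 230.15 million.
Not in labor force = 53.94 + 11.99 + 21.48 + 10.99 + 2.94 = 101.34 million (those not working and not actively searching are outside the labor force — including those who want a job but have given up searching).
Civilian working-age population = 230.15 + 101.34 = 331.49 million.
Unemployment rate = 13.99 / 230.15 = 6.08%.
Labor force participation rate = 230.15 / 331.49 = 69.43%.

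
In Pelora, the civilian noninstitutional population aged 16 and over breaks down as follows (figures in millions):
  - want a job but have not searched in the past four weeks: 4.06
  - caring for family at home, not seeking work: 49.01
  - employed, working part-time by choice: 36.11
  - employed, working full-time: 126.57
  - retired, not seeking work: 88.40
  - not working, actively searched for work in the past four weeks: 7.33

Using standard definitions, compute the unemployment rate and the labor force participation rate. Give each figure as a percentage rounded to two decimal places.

Unemployment rate ≈ 4.31%; labor force participation rate ≈ 54.58%.

Employed = 36.11 + 126.57 = 162.68 million.
Unemployed = 7.33 million.
Labor force = 162.68 + 7.33 = 170.01 million.
Not in labor force = 4.06 + 49.01 + 88.40 = 141.47 million (those not working and not actively searching are outside the labor force — including those who want a job but have given up searching).
Civilian working-age population = 170.01 + 141.47 = 311.48 million.
Unemployment rate = 7.33 / 170.01 = 4.31%.
Labor force participation rate = 170.01 / 311.48 = 54.58%.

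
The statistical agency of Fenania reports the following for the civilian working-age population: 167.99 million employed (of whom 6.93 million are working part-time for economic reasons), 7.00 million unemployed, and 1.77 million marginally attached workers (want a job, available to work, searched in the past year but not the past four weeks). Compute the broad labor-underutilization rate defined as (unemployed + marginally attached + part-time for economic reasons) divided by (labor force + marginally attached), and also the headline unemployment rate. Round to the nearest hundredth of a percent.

Broad underutilization rate ≈ 8.88%; headline unemployment rate ≈ 4.00%.

Labor force = 167.99 + 7.00 = 174.99 million.
Numerator = 7.00 + 1.77 + 6.93 = 15.70 million.
Denominator = 174.99 + 1.77 = 176.76 million.
Broad rate = 15.70 / 176.76 = 8.88%.
Headline unemployment rate = 7.00 / 174.99 = 4.00%.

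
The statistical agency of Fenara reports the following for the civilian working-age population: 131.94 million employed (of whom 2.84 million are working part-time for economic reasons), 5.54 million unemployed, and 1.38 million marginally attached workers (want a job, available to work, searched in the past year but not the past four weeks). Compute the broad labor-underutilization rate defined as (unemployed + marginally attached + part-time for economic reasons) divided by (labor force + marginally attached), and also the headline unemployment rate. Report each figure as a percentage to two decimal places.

Broad underutilization rate ≈ 7.03%; headline unemployment rate ≈ 4.03%.

Labor force = 131.94 + 5.54 = 137.48 million.
Numerator = 5.54 + 1.38 + 2.84 = 9.76 million.
Denominator = 137.48 + 1.38 = 138.86 million.
Broad rate = 9.76 / 138.86 = 7.03%.
Headline unemployment rate = 5.54 / 137.48 = 4.03%.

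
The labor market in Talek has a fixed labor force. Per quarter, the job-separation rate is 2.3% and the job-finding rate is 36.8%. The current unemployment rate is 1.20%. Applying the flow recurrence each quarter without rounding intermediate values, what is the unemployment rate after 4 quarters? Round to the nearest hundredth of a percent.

Unemployment rate after four quarters ≈ 5.24%.

With a fixed labor force, u_{t+1} = u_t + s·(1−u_t) − f·u_t = u_t·(1−s−f) + s.
Here 1−s−f = 0.609 and s = 0.023.
u_1 = 0.012000 × 0.609 + 0.023 = 0.030308.
u_2 = 0.030308 × 0.609 + 0.023 = 0.041458.
u_3 = 0.041458 × 0.609 + 0.023 = 0.048248.
u_4 = 0.048248 × 0.609 + 0.023 = 0.052383.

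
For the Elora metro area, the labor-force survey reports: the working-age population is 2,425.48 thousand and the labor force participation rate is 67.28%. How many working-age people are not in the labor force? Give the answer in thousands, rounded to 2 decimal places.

About 793.62 thousand are not in the labor force.

Share not in the labor force = 1 − 0.6728 = 0.3272.
Not in labor force = 0.3272 × 2,425.48 ≈ 793.62 thousand.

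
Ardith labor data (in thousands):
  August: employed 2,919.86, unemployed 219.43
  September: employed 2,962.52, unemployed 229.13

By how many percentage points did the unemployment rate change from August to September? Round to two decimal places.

August: labor force = 2,919.86 + 219.43 = 3,139.29; u = 219.43/3,139.29 = 6.99%.
September: labor force = 2,962.52 + 229.13 = 3,191.65; u = 229.13/3,191.65 = 7.18%.
Change = 7.18% − 6.99% = +0.19 pp.

The unemployment rate changed by +0.19 percentage points.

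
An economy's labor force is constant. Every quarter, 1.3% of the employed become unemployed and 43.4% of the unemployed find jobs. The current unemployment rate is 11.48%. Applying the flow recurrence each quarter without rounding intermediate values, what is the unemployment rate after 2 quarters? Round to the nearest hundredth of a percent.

With a fixed labor force, u_{t+1} = u_t + s·(1−u_t) − f·u_t = u_t·(1−s−f) + s.
Here 1−s−f = 0.553 and s = 0.013.
u_1 = 0.114800 × 0.553 + 0.013 = 0.076484.
u_2 = 0.076484 × 0.553 + 0.013 = 0.055296.

Unemployment rate after two quarters ≈ 5.53%.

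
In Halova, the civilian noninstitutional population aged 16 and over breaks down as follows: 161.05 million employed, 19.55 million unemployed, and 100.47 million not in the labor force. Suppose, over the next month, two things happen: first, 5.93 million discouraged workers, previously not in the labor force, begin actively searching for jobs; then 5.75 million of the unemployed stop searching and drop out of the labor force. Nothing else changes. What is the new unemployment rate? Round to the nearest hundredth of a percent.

Initially, labor force = 161.05 + 19.55 = 180.60 million, so u = 19.55/180.60 = 10.83%.
After the first change, unemployed and labor force both rise by 5.93 → E = 161.05, U = 25.48, labor force = 186.53 million.
After the second change, unemployed and labor force both fall by 5.75 → E = 161.05, U = 19.73, labor force = 180.78 million.
New unemployment rate = 19.73 / 180.78 = 10.91%.

New unemployment rate ≈ 10.91%.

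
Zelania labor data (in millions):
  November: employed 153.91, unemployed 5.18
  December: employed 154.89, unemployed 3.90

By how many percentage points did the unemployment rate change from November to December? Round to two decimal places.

November: labor force = 153.91 + 5.18 = 159.09; u = 5.18/159.09 = 3.26%.
December: labor force = 154.89 + 3.90 = 158.79; u = 3.90/158.79 = 2.46%.
Change = 2.46% − 3.26% = −0.80 pp.

The unemployment rate changed by −0.80 percentage points.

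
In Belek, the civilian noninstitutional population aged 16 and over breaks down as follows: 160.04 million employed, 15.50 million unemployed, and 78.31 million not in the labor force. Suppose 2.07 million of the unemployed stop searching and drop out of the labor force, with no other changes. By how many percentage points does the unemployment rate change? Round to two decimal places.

Initially, labor force = 160.04 + 15.50 = 175.54 million, so u = 15.50/175.54 = 8.83%.
After the change, unemployed and labor force both fall by 2.07 → E = 160.04, U = 13.43, labor force = 173.47 million.
New unemployment rate = 13.43 / 173.47 = 7.74%.
Change = 7.74% − 8.83% = −1.09 percentage points.

The unemployment rate changes by −1.09 percentage points.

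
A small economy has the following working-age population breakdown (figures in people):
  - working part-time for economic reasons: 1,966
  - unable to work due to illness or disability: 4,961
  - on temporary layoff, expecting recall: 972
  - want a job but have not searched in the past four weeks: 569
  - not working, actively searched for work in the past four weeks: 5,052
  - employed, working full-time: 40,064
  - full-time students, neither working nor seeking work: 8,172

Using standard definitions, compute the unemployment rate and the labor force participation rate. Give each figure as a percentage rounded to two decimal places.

Unemployment rate ≈ 12.54%; labor force participation rate ≈ 77.81%.

Employed = 1,966 + 40,064 = 42,030 (anyone who worked, including part-time for economic reasons, counts as employed).
Unemployed = 972 + 5,052 = 6,024 (jobless and actively searching, or on temporary layoff).
Labor force = 42,030 + 6,024 = 48,054.
Not in labor force = 4,961 + 569 + 8,172 = 13,702 (those not working and not actively searching are outside the labor force — including those who want a job but have given up searching).
Civilian working-age population = 48,054 + 13,702 = 61,756.
Unemployment rate = 6,024 / 48,054 = 12.54%.
Labor force participation rate = 48,054 / 61,756 = 77.81%.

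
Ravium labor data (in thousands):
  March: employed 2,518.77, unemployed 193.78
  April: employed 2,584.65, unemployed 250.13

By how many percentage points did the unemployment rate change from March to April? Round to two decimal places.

The unemployment rate changed by +1.68 percentage points.

March: labor force = 2,518.77 + 193.78 = 2,712.55; u = 193.78/2,712.55 = 7.14%.
April: labor force = 2,584.65 + 250.13 = 2,834.78; u = 250.13/2,834.78 = 8.82%.
Change = 8.82% − 7.14% = +1.68 pp.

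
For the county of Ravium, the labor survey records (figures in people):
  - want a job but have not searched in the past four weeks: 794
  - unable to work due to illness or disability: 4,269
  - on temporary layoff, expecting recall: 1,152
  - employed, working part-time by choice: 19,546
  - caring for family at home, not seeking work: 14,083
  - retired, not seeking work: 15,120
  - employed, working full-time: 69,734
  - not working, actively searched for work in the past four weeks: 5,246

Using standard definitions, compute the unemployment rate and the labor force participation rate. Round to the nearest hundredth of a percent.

Unemployment rate ≈ 6.69%; labor force participation rate ≈ 73.63%.

Employed = 19,546 + 69,734 = 89,280.
Unemployed = 1,152 + 5,246 = 6,398 (jobless and actively searching, or on temporary layoff).
Labor force = 89,280 + 6,398 = 95,678.
Not in labor force = 794 + 4,269 + 14,083 + 15,120 = 34,266 (those not working and not actively searching are outside the labor force — including those who want a job but have given up searching).
Civilian working-age population = 95,678 + 34,266 = 129,944.
Unemployment rate = 6,398 / 95,678 = 6.69%.
Labor force participation rate = 95,678 / 129,944 = 73.63%.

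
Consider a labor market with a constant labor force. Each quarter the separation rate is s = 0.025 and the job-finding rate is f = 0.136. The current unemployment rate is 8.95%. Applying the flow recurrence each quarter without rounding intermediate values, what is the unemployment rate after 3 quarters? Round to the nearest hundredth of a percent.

With a fixed labor force, u_{t+1} = u_t + s·(1−u_t) − f·u_t = u_t·(1−s−f) + s.
Here 1−s−f = 0.839 and s = 0.025.
u_1 = 0.089500 × 0.839 + 0.025 = 0.100090.
u_2 = 0.100090 × 0.839 + 0.025 = 0.108976.
u_3 = 0.108976 × 0.839 + 0.025 = 0.116431.

Unemployment rate after three quarters ≈ 11.64%.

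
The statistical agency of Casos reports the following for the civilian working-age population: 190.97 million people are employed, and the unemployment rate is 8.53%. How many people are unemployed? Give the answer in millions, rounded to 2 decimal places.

Let U be the number unemployed. The labor force is E + U, and U/(E+U) = 0.0853.
So U = 0.0853 × 190.97 / (1 − 0.0853) = 16.2897 / 0.9147 ≈ 17.81 million.

About 17.81 million are unemployed.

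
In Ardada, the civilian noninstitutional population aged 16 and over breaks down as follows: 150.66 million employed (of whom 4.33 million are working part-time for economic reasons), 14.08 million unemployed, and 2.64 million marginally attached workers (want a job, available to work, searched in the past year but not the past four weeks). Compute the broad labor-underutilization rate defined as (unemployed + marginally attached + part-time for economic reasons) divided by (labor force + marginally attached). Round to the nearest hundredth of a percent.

Labor force = 150.66 + 14.08 = 164.74 million.
Numerator = 14.08 + 2.64 + 4.33 = 21.05 million.
Denominator = 164.74 + 2.64 = 167.38 million.
Broad rate = 21.05 / 167.38 = 12.58%.

Broad underutilization rate ≈ 12.58%.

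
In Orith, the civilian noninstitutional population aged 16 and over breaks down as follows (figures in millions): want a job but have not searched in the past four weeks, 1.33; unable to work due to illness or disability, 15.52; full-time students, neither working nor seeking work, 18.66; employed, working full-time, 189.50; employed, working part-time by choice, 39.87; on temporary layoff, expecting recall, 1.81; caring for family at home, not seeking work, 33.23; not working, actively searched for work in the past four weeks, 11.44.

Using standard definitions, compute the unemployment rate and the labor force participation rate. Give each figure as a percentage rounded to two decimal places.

Unemployment rate ≈ 5.46%; labor force participation rate ≈ 77.92%.

Employed = 189.50 + 39.87 = 229.37 million.
Unemployed = 1.81 + 11.44 = 13.25 million (jobless and actively searching, or on temporary layoff).
Labor force = 229.37 + 13.25 = 242.62 million.
Not in labor force = 1.33 + 15.52 + 18.66 + 33.23 = 68.74 million (those not working and not actively searching are outside the labor force — including those who want a job but have given up searching).
Civilian working-age population = 242.62 + 68.74 = 311.36 million.
Unemployment rate = 13.25 / 242.62 = 5.46%.
Labor force participation rate = 242.62 / 311.36 = 77.92%.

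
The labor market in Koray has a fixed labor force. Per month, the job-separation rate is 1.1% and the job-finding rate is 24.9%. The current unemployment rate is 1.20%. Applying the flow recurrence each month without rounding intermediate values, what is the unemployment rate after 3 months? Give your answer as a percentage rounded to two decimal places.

With a fixed labor force, u_{t+1} = u_t + s·(1−u_t) − f·u_t = u_t·(1−s−f) + s.
Here 1−s−f = 0.740 and s = 0.011.
u_1 = 0.012000 × 0.740 + 0.011 = 0.019880.
u_2 = 0.019880 × 0.740 + 0.011 = 0.025711.
u_3 = 0.025711 × 0.740 + 0.011 = 0.030026.

Unemployment rate after three months ≈ 3.00%.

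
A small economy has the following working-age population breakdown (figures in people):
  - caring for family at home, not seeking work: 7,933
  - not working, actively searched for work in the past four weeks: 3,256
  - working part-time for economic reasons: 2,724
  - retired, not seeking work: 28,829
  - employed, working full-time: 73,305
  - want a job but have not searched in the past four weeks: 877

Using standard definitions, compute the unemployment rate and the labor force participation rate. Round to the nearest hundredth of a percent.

Employed = 2,724 + 73,305 = 76,029 (anyone who worked, including part-time for economic reasons, counts as employed).
Unemployed = 3,256.
Labor force = 76,029 + 3,256 = 79,285.
Not in labor force = 7,933 + 28,829 + 877 = 37,639 (those not working and not actively searching are outside the labor force — including those who want a job but have given up searching).
Civilian working-age population = 79,285 + 37,639 = 116,924.
Unemployment rate = 3,256 / 79,285 = 4.11%.
Labor force participation rate = 79,285 / 116,924 = 67.81%.

Unemployment rate ≈ 4.11%; labor force participation rate ≈ 67.81%.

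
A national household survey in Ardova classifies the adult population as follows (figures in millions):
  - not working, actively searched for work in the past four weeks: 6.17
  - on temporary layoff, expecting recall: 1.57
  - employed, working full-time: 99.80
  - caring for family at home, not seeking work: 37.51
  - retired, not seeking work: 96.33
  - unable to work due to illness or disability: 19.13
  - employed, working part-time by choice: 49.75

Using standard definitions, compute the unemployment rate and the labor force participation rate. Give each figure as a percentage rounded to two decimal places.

Unemployment rate ≈ 4.92%; labor force participation rate ≈ 50.70%.

Employed = 99.80 + 49.75 = 149.55 million.
Unemployed = 6.17 + 1.57 = 7.74 million (jobless and actively searching, or on temporary layoff).
Labor force = 149.55 + 7.74 = 157.29 million.
Not in labor force = 37.51 + 96.33 + 19.13 = 152.97 million (those not working and not actively searching are outside the labor force).
Civilian working-age population = 157.29 + 152.97 = 310.26 million.
Unemployment rate = 7.74 / 157.29 = 4.92%.
Labor force participation rate = 157.29 / 310.26 = 50.70%.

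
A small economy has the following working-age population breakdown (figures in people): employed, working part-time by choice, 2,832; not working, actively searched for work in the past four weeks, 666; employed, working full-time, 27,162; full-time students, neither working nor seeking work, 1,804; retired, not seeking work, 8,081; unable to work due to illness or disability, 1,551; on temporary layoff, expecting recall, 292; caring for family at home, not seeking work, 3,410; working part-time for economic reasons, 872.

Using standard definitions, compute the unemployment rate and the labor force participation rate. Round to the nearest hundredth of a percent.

Employed = 2,832 + 27,162 + 872 = 30,866 (anyone who worked, including part-time for economic reasons, counts as employed).
Unemployed = 666 + 292 = 958 (jobless and actively searching, or on temporary layoff).
Labor force = 30,866 + 958 = 31,824.
Not in labor force = 1,804 + 8,081 + 1,551 + 3,410 = 14,846 (those not working and not actively searching are outside the labor force).
Civilian working-age population = 31,824 + 14,846 = 46,670.
Unemployment rate = 958 / 31,824 = 3.01%.
Labor force participation rate = 31,824 / 46,670 = 68.19%.

Unemployment rate ≈ 3.01%; labor force participation rate ≈ 68.19%.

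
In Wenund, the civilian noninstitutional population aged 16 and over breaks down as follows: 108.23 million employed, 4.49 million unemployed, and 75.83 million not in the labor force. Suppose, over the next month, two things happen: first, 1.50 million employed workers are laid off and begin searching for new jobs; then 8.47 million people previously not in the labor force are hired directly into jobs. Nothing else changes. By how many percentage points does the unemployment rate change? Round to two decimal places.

The unemployment rate changes by +0.96 percentage points.

Initially, labor force = 108.23 + 4.49 = 112.72 million, so u = 4.49/112.72 = 3.98%.
After the first change, employed falls and unemployed rises by 1.50; labor force unchanged → E = 106.73, U = 5.99, labor force = 112.72 million.
After the second change, employed and labor force both rise by 8.47; unemployed unchanged → E = 115.20, U = 5.99, labor force = 121.19 million.
New unemployment rate = 5.99 / 121.19 = 4.94%.
Change = 4.94% − 3.98% = +0.96 percentage points.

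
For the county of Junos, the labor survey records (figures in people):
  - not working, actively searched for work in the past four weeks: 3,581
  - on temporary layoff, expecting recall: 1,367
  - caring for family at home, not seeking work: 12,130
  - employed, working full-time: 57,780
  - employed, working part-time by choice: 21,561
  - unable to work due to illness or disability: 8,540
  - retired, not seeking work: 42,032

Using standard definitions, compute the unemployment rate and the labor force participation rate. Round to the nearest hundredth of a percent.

Unemployment rate ≈ 5.87%; labor force participation rate ≈ 57.34%.

Employed = 57,780 + 21,561 = 79,341.
Unemployed = 3,581 + 1,367 = 4,948 (jobless and actively searching, or on temporary layoff).
Labor force = 79,341 + 4,948 = 84,289.
Not in labor force = 12,130 + 8,540 + 42,032 = 62,702 (those not working and not actively searching are outside the labor force).
Civilian working-age population = 84,289 + 62,702 = 146,991.
Unemployment rate = 4,948 / 84,289 = 5.87%.
Labor force participation rate = 84,289 / 146,991 = 57.34%.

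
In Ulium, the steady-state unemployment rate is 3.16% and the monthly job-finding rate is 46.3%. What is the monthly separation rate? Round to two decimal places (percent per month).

Separation rate ≈ 1.51% per month.

From u* = s/(s+f): s = u·f/(1−u).
s = 0.0316 × 46.3 / (1 − 0.0316) = 1.4631 / 0.9684 ≈ 1.51% per month.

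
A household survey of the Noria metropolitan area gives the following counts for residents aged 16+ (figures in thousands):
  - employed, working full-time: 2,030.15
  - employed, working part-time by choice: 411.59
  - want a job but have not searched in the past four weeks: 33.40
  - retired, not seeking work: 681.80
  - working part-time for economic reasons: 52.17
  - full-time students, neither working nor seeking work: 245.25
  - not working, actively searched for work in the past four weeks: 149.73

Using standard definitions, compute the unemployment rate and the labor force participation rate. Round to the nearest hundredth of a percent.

Unemployment rate ≈ 5.66%; labor force participation rate ≈ 73.35%.

Employed = 2,030.15 + 411.59 + 52.17 = 2,493.91 thousand (anyone who worked, including part-time for economic reasons, counts as employed).
Unemployed = 149.73 thousand.
Labor force = 2,493.91 + 149.73 = 2,643.64 thousand.
Not in labor force = 33.40 + 681.80 + 245.25 = 960.45 thousand (those not working and not actively searching are outside the labor force — including those who want a job but have given up searching).
Civilian working-age population = 2,643.64 + 960.45 = 3,604.09 thousand.
Unemployment rate = 149.73 / 2,643.64 = 5.66%.
Labor force participation rate = 2,643.64 / 3,604.09 = 73.35%.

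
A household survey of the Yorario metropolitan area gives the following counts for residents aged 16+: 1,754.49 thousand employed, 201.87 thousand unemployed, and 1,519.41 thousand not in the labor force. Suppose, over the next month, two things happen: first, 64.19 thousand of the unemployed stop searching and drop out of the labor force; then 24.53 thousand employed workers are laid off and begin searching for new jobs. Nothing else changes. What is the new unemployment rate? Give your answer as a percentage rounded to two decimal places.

Initially, labor force = 1,754.49 + 201.87 = 1,956.36 thousand, so u = 201.87/1,956.36 = 10.32%.
After the first change, unemployed and labor force both fall by 64.19 → E = 1,754.49, U = 137.68, labor force = 1,892.17 thousand.
After the second change, employed falls and unemployed rises by 24.53; labor force unchanged → E = 1,729.96, U = 162.21, labor force = 1,892.17 thousand.
New unemployment rate = 162.21 / 1,892.17 = 8.57%.

New unemployment rate ≈ 8.57%.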